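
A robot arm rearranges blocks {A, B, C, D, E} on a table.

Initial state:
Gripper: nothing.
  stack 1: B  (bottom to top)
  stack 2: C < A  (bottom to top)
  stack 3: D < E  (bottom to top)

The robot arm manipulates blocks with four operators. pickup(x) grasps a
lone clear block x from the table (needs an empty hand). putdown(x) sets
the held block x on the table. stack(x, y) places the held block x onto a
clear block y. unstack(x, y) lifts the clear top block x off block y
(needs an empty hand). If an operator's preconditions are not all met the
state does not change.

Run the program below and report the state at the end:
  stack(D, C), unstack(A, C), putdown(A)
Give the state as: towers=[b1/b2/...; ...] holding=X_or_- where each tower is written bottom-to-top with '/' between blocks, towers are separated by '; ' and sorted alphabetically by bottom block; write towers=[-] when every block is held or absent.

towers=[A; B; C; D/E] holding=-

step 1 (stack(D, C)) [no-op]: towers=[B; C/A; D/E] holding=-
step 2 (unstack(A, C)): towers=[B; C; D/E] holding=A
step 3 (putdown(A)): towers=[A; B; C; D/E] holding=-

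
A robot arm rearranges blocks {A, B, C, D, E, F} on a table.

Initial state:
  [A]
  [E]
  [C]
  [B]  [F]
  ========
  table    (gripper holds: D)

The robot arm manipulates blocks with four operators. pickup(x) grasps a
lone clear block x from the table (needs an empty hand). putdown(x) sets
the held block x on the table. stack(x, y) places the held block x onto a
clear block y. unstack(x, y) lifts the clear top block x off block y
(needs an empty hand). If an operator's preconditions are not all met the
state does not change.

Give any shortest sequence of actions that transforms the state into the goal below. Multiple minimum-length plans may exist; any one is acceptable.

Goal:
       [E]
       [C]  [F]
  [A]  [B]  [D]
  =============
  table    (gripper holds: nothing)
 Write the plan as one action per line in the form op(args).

step 1 (putdown(D)): towers=[B/C/E/A; D; F] holding=-
step 2 (pickup(F)): towers=[B/C/E/A; D] holding=F
step 3 (stack(F, D)): towers=[B/C/E/A; D/F] holding=-
step 4 (unstack(A, E)): towers=[B/C/E; D/F] holding=A
step 5 (putdown(A)): towers=[A; B/C/E; D/F] holding=-
goal check: towers=[A; B/C/E; D/F] holding=- — reached (length 5, optimal by BFS)

putdown(D)
pickup(F)
stack(F, D)
unstack(A, E)
putdown(A)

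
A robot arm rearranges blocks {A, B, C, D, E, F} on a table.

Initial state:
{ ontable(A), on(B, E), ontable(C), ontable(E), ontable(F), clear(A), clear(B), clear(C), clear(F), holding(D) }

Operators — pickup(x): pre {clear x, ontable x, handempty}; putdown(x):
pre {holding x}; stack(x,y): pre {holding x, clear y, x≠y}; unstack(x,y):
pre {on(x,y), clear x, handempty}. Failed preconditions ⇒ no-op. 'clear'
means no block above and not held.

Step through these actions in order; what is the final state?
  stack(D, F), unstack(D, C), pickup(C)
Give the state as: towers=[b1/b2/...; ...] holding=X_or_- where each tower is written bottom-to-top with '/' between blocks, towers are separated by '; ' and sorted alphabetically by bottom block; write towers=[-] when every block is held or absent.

step 1 (stack(D, F)): towers=[A; C; E/B; F/D] holding=-
step 2 (unstack(D, C)) [no-op]: towers=[A; C; E/B; F/D] holding=-
step 3 (pickup(C)): towers=[A; E/B; F/D] holding=C

towers=[A; E/B; F/D] holding=C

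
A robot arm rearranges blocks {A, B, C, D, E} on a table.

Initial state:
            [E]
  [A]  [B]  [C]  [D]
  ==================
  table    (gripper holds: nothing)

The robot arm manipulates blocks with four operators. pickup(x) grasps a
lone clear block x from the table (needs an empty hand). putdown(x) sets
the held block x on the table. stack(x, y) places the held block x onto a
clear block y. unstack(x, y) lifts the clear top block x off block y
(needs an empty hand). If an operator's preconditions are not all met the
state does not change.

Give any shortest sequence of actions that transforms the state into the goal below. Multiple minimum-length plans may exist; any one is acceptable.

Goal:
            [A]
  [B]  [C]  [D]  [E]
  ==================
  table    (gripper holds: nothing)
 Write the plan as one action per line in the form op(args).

step 1 (pickup(A)): towers=[B; C/E; D] holding=A
step 2 (stack(A, D)): towers=[B; C/E; D/A] holding=-
step 3 (unstack(E, C)): towers=[B; C; D/A] holding=E
step 4 (putdown(E)): towers=[B; C; D/A; E] holding=-
goal check: towers=[B; C; D/A; E] holding=- — reached (length 4, optimal by BFS)

pickup(A)
stack(A, D)
unstack(E, C)
putdown(E)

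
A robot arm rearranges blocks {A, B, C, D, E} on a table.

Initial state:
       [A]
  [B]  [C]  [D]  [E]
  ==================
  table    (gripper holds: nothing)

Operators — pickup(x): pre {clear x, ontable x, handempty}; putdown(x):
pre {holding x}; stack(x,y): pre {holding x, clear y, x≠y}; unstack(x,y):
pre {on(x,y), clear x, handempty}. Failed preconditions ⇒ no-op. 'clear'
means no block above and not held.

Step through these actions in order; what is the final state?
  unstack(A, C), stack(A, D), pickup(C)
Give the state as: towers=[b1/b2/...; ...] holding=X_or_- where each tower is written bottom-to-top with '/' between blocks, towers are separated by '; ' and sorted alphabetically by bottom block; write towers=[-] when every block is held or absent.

step 1 (unstack(A, C)): towers=[B; C; D; E] holding=A
step 2 (stack(A, D)): towers=[B; C; D/A; E] holding=-
step 3 (pickup(C)): towers=[B; D/A; E] holding=C

towers=[B; D/A; E] holding=C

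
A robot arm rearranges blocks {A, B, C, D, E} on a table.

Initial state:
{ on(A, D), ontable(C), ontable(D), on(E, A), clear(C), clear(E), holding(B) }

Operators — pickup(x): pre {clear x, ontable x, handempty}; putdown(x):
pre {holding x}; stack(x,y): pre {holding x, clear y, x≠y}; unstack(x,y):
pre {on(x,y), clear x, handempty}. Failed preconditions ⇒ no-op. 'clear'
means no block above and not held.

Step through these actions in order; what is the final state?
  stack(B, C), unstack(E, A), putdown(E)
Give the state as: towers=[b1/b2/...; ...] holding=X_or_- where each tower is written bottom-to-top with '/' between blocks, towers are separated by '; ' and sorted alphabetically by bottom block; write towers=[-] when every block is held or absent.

towers=[C/B; D/A; E] holding=-

step 1 (stack(B, C)): towers=[C/B; D/A/E] holding=-
step 2 (unstack(E, A)): towers=[C/B; D/A] holding=E
step 3 (putdown(E)): towers=[C/B; D/A; E] holding=-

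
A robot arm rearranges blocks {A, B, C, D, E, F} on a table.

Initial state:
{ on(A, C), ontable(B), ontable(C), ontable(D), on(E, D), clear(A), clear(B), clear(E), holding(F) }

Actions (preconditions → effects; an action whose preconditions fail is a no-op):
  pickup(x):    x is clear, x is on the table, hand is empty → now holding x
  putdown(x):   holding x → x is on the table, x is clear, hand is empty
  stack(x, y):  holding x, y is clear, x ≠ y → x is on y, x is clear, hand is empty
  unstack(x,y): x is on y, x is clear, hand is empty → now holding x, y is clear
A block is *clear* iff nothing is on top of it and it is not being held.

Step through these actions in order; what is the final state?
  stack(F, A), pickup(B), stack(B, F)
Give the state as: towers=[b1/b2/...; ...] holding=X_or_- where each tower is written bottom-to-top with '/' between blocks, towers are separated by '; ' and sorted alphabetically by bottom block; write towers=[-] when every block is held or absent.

towers=[C/A/F/B; D/E] holding=-

step 1 (stack(F, A)): towers=[B; C/A/F; D/E] holding=-
step 2 (pickup(B)): towers=[C/A/F; D/E] holding=B
step 3 (stack(B, F)): towers=[C/A/F/B; D/E] holding=-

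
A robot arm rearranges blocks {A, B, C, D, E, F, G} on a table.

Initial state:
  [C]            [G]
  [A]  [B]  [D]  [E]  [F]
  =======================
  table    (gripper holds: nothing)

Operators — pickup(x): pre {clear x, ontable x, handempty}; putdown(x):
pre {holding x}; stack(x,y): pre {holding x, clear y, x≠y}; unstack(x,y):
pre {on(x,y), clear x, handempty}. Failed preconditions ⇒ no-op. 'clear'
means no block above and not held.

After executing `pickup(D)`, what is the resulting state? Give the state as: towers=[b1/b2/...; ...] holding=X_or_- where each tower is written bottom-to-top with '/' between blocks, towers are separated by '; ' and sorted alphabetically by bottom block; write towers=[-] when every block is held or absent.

towers=[A/C; B; E/G; F] holding=D

before: towers=[A/C; B; D; E/G; F] holding=-
pre[pickup(D)]: clear(D) ok, ontable(D) ok, handempty ok
all met → apply pickup(D)
after:  towers=[A/C; B; E/G; F] holding=D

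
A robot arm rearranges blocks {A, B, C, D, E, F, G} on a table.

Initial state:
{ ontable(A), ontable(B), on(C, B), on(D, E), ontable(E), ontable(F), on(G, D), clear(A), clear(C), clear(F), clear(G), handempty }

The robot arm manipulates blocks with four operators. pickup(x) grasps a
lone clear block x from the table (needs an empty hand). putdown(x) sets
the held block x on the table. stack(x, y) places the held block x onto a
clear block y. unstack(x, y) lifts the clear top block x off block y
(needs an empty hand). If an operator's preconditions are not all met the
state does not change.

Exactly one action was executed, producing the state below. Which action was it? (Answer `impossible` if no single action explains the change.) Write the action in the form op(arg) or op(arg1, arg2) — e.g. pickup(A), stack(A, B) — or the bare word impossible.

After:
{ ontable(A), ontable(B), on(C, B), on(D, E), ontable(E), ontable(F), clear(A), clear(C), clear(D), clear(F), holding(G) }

target: towers=[A; B/C; E/D; F] holding=G
         pickup(F) → towers=[A; B/C; E/D/G] holding=F
     unstack(G, D) → towers=[A; B/C; E/D; F] holding=G  ← match
         pickup(A) → towers=[B/C; E/D/G; F] holding=A
     unstack(C, B) → towers=[A; B; E/D/G; F] holding=C

unstack(G, D)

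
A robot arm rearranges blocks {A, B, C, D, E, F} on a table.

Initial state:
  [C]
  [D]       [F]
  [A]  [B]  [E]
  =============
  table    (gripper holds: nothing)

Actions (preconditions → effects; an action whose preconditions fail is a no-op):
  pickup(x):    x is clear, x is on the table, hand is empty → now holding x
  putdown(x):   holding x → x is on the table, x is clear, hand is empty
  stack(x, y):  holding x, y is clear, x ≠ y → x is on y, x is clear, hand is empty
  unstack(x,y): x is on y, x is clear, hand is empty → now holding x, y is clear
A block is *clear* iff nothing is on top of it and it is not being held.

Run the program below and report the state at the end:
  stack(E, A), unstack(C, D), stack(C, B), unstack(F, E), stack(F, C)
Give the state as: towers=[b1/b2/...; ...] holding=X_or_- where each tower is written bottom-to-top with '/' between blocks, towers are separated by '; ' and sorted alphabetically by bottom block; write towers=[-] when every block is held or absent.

step 1 (stack(E, A)) [no-op]: towers=[A/D/C; B; E/F] holding=-
step 2 (unstack(C, D)): towers=[A/D; B; E/F] holding=C
step 3 (stack(C, B)): towers=[A/D; B/C; E/F] holding=-
step 4 (unstack(F, E)): towers=[A/D; B/C; E] holding=F
step 5 (stack(F, C)): towers=[A/D; B/C/F; E] holding=-

towers=[A/D; B/C/F; E] holding=-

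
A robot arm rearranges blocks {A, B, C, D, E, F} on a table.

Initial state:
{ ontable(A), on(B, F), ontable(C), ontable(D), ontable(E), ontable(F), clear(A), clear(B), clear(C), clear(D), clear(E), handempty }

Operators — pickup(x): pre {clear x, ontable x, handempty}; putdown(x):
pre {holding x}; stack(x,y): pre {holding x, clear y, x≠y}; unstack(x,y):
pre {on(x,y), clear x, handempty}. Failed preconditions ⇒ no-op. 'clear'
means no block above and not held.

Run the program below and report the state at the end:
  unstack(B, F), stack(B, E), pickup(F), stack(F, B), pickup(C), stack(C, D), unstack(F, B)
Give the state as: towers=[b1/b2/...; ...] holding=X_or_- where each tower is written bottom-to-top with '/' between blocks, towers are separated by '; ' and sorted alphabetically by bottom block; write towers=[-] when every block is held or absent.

towers=[A; D/C; E/B] holding=F

step 1 (unstack(B, F)): towers=[A; C; D; E; F] holding=B
step 2 (stack(B, E)): towers=[A; C; D; E/B; F] holding=-
step 3 (pickup(F)): towers=[A; C; D; E/B] holding=F
step 4 (stack(F, B)): towers=[A; C; D; E/B/F] holding=-
step 5 (pickup(C)): towers=[A; D; E/B/F] holding=C
step 6 (stack(C, D)): towers=[A; D/C; E/B/F] holding=-
step 7 (unstack(F, B)): towers=[A; D/C; E/B] holding=F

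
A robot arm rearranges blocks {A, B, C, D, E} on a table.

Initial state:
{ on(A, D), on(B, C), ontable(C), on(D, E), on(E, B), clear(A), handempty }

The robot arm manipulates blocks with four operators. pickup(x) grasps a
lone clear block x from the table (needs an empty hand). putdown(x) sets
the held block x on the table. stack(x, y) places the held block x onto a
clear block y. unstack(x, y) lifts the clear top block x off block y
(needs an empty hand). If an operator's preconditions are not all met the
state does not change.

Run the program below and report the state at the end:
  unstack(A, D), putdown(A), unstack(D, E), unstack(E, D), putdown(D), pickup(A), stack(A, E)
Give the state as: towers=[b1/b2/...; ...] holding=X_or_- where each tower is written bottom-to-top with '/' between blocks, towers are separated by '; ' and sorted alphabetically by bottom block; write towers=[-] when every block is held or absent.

step 1 (unstack(A, D)): towers=[C/B/E/D] holding=A
step 2 (putdown(A)): towers=[A; C/B/E/D] holding=-
step 3 (unstack(D, E)): towers=[A; C/B/E] holding=D
step 4 (unstack(E, D)) [no-op]: towers=[A; C/B/E] holding=D
step 5 (putdown(D)): towers=[A; C/B/E; D] holding=-
step 6 (pickup(A)): towers=[C/B/E; D] holding=A
step 7 (stack(A, E)): towers=[C/B/E/A; D] holding=-

towers=[C/B/E/A; D] holding=-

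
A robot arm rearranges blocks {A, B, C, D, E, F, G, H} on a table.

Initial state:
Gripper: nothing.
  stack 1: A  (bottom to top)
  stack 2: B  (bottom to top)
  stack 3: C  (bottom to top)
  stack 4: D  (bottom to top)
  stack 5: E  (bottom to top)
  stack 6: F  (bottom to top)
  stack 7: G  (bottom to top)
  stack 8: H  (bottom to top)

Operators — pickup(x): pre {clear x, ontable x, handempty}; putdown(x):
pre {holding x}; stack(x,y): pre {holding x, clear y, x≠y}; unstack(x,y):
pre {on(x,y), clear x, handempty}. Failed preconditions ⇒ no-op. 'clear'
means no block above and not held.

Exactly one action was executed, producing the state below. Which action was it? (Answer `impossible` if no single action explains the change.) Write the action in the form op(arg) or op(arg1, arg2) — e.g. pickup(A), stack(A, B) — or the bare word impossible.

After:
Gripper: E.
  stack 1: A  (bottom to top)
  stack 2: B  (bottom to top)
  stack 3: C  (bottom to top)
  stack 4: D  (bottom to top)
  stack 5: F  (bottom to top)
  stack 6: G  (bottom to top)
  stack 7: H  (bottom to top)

target: towers=[A; B; C; D; F; G; H] holding=E
         pickup(G) → towers=[A; B; C; D; E; F; H] holding=G
         pickup(A) → towers=[B; C; D; E; F; G; H] holding=A
         pickup(E) → towers=[A; B; C; D; F; G; H] holding=E  ← match
         pickup(H) → towers=[A; B; C; D; E; F; G] holding=H
         pickup(B) → towers=[A; C; D; E; F; G; H] holding=B
         pickup(F) → towers=[A; B; C; D; E; G; H] holding=F
         pickup(D) → towers=[A; B; C; E; F; G; H] holding=D
         pickup(C) → towers=[A; B; D; E; F; G; H] holding=C

pickup(E)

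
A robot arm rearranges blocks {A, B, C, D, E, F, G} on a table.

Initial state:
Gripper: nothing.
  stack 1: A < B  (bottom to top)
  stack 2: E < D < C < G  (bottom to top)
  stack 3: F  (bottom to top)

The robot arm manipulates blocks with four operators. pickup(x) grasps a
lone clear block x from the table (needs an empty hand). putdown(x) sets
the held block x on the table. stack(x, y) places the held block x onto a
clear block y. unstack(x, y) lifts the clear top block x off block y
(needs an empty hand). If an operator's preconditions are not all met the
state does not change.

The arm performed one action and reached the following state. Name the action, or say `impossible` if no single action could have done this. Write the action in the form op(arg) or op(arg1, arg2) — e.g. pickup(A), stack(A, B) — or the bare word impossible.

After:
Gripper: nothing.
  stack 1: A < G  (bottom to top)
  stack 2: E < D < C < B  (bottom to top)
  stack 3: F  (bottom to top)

target: towers=[A/G; E/D/C/B; F] holding=-
     unstack(B, A) → towers=[A; E/D/C/G; F] holding=B
         pickup(F) → towers=[A/B; E/D/C/G] holding=F
     unstack(G, C) → towers=[A/B; E/D/C; F] holding=G
none of the 3 applicable actions match → impossible

impossible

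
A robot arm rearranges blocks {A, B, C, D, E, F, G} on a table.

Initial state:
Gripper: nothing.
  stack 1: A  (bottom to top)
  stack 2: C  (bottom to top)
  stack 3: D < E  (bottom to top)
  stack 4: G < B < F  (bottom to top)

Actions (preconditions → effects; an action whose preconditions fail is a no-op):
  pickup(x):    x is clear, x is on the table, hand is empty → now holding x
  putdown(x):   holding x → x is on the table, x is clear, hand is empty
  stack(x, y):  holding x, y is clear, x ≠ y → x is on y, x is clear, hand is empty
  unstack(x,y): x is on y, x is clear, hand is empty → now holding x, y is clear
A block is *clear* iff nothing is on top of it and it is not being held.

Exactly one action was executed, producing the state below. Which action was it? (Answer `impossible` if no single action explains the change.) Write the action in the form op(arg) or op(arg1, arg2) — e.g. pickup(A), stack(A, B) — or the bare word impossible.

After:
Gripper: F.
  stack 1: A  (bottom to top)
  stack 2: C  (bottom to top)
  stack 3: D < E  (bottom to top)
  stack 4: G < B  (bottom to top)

unstack(F, B)

target: towers=[A; C; D/E; G/B] holding=F
     unstack(F, B) → towers=[A; C; D/E; G/B] holding=F  ← match
         pickup(A) → towers=[C; D/E; G/B/F] holding=A
     unstack(E, D) → towers=[A; C; D; G/B/F] holding=E
         pickup(C) → towers=[A; D/E; G/B/F] holding=C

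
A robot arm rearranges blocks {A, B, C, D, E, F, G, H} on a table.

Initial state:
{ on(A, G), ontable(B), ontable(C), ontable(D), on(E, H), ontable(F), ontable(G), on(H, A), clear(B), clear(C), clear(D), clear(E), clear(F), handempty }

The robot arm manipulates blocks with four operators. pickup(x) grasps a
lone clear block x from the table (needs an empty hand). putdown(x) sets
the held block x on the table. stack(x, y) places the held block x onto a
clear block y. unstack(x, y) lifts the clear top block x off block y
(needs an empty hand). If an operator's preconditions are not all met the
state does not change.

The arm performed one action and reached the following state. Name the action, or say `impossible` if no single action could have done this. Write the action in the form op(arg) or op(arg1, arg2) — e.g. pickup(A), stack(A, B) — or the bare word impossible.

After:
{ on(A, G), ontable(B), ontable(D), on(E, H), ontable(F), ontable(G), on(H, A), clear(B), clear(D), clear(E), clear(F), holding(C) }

pickup(C)

target: towers=[B; D; F; G/A/H/E] holding=C
     unstack(E, H) → towers=[B; C; D; F; G/A/H] holding=E
         pickup(B) → towers=[C; D; F; G/A/H/E] holding=B
         pickup(F) → towers=[B; C; D; G/A/H/E] holding=F
         pickup(D) → towers=[B; C; F; G/A/H/E] holding=D
         pickup(C) → towers=[B; D; F; G/A/H/E] holding=C  ← match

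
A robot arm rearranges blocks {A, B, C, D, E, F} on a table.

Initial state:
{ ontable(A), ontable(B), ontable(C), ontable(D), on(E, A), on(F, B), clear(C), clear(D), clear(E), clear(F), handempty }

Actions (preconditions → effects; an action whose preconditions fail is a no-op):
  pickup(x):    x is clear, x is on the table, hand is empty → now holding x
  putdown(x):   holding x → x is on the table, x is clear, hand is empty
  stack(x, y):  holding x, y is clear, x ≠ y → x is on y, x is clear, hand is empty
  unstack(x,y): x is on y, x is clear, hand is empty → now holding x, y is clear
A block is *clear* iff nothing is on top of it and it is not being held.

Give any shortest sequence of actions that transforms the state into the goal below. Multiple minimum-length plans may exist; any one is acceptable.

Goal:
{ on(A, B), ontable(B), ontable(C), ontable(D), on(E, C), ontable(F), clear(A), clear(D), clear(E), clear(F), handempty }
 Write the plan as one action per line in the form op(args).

step 1 (unstack(F, B)): towers=[A/E; B; C; D] holding=F
step 2 (putdown(F)): towers=[A/E; B; C; D; F] holding=-
step 3 (unstack(E, A)): towers=[A; B; C; D; F] holding=E
step 4 (stack(E, C)): towers=[A; B; C/E; D; F] holding=-
step 5 (pickup(A)): towers=[B; C/E; D; F] holding=A
step 6 (stack(A, B)): towers=[B/A; C/E; D; F] holding=-
goal check: towers=[B/A; C/E; D; F] holding=- — reached (length 6, optimal by BFS)

unstack(F, B)
putdown(F)
unstack(E, A)
stack(E, C)
pickup(A)
stack(A, B)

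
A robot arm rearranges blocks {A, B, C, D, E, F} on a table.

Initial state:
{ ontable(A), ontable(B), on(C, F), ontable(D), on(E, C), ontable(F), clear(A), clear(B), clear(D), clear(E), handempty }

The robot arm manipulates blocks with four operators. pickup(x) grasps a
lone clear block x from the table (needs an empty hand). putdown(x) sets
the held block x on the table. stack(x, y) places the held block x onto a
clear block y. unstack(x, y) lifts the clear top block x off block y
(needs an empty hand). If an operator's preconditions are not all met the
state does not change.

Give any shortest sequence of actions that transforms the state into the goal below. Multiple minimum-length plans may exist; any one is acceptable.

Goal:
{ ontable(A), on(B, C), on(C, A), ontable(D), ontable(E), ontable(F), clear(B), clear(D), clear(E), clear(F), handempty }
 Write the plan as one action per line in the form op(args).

step 1 (unstack(E, C)): towers=[A; B; D; F/C] holding=E
step 2 (putdown(E)): towers=[A; B; D; E; F/C] holding=-
step 3 (unstack(C, F)): towers=[A; B; D; E; F] holding=C
step 4 (stack(C, A)): towers=[A/C; B; D; E; F] holding=-
step 5 (pickup(B)): towers=[A/C; D; E; F] holding=B
step 6 (stack(B, C)): towers=[A/C/B; D; E; F] holding=-
goal check: towers=[A/C/B; D; E; F] holding=- — reached (length 6, optimal by BFS)

unstack(E, C)
putdown(E)
unstack(C, F)
stack(C, A)
pickup(B)
stack(B, C)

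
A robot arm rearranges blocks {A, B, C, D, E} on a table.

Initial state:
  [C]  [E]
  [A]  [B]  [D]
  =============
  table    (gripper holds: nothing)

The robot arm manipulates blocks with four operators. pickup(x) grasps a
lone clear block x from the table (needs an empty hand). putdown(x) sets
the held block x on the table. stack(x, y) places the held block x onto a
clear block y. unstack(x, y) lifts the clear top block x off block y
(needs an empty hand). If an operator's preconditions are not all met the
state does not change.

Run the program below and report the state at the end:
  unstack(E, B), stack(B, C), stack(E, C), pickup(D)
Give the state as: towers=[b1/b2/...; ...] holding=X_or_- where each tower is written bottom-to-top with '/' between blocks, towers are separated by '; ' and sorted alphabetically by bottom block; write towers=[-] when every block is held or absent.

towers=[A/C/E; B] holding=D

step 1 (unstack(E, B)): towers=[A/C; B; D] holding=E
step 2 (stack(B, C)) [no-op]: towers=[A/C; B; D] holding=E
step 3 (stack(E, C)): towers=[A/C/E; B; D] holding=-
step 4 (pickup(D)): towers=[A/C/E; B] holding=D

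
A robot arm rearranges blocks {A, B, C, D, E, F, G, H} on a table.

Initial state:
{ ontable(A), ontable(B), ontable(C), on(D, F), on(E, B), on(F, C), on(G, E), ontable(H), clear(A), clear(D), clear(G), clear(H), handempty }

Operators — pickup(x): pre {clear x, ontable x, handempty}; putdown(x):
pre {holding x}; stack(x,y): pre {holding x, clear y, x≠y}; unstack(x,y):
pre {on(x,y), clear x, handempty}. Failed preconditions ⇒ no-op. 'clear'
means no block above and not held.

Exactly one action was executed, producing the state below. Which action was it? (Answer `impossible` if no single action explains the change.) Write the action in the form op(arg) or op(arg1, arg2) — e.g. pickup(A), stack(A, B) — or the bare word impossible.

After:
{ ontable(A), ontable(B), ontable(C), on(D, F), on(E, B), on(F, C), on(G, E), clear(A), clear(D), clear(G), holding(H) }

target: towers=[A; B/E/G; C/F/D] holding=H
     unstack(G, E) → towers=[A; B/E; C/F/D; H] holding=G
         pickup(A) → towers=[B/E/G; C/F/D; H] holding=A
         pickup(H) → towers=[A; B/E/G; C/F/D] holding=H  ← match
     unstack(D, F) → towers=[A; B/E/G; C/F; H] holding=D

pickup(H)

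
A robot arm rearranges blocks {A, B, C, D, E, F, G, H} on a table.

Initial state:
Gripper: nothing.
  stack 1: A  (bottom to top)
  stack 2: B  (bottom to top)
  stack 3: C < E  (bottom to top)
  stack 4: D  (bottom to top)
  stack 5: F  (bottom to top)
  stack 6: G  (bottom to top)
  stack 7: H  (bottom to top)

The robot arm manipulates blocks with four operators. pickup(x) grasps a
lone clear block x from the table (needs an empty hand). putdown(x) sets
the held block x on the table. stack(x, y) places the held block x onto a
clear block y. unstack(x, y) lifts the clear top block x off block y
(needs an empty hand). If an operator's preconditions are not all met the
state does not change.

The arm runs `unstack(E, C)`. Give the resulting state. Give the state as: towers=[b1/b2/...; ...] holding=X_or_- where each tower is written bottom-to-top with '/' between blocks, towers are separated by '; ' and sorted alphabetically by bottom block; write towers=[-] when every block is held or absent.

before: towers=[A; B; C/E; D; F; G; H] holding=-
pre[unstack(E, C)]: on(E,C) ok, clear(E) ok, handempty ok
all met → apply unstack(E, C)
after:  towers=[A; B; C; D; F; G; H] holding=E

towers=[A; B; C; D; F; G; H] holding=E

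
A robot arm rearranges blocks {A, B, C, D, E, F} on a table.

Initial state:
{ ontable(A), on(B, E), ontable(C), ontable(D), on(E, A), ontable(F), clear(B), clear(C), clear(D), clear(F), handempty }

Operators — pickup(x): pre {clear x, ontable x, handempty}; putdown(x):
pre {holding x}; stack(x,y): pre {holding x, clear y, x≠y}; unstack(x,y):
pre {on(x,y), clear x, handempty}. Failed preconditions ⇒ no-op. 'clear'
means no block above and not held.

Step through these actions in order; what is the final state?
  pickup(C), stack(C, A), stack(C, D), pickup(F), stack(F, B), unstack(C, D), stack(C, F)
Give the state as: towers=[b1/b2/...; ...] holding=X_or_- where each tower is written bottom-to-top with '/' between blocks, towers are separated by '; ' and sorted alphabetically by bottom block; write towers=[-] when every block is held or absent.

towers=[A/E/B/F/C; D] holding=-

step 1 (pickup(C)): towers=[A/E/B; D; F] holding=C
step 2 (stack(C, A)) [no-op]: towers=[A/E/B; D; F] holding=C
step 3 (stack(C, D)): towers=[A/E/B; D/C; F] holding=-
step 4 (pickup(F)): towers=[A/E/B; D/C] holding=F
step 5 (stack(F, B)): towers=[A/E/B/F; D/C] holding=-
step 6 (unstack(C, D)): towers=[A/E/B/F; D] holding=C
step 7 (stack(C, F)): towers=[A/E/B/F/C; D] holding=-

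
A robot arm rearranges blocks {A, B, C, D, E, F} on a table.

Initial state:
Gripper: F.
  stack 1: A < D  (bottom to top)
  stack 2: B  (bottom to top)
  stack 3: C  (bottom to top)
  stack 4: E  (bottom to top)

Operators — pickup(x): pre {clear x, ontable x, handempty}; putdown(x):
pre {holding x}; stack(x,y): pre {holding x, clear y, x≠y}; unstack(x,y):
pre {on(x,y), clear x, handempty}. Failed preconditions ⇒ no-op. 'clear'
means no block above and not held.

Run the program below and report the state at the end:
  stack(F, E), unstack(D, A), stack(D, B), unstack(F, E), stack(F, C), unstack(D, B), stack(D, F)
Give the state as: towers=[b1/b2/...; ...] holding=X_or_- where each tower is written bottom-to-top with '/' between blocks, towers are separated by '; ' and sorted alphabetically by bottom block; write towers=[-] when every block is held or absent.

step 1 (stack(F, E)): towers=[A/D; B; C; E/F] holding=-
step 2 (unstack(D, A)): towers=[A; B; C; E/F] holding=D
step 3 (stack(D, B)): towers=[A; B/D; C; E/F] holding=-
step 4 (unstack(F, E)): towers=[A; B/D; C; E] holding=F
step 5 (stack(F, C)): towers=[A; B/D; C/F; E] holding=-
step 6 (unstack(D, B)): towers=[A; B; C/F; E] holding=D
step 7 (stack(D, F)): towers=[A; B; C/F/D; E] holding=-

towers=[A; B; C/F/D; E] holding=-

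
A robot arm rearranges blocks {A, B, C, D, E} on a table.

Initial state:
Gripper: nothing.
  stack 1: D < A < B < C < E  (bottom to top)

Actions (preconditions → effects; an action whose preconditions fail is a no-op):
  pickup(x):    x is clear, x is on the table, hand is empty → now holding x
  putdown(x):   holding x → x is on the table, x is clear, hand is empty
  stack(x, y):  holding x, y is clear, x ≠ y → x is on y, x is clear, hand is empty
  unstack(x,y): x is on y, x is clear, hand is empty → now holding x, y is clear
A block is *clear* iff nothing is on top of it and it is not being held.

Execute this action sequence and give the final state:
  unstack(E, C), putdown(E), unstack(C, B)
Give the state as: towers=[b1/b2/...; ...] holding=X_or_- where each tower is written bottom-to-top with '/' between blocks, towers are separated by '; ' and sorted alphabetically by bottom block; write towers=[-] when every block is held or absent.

step 1 (unstack(E, C)): towers=[D/A/B/C] holding=E
step 2 (putdown(E)): towers=[D/A/B/C; E] holding=-
step 3 (unstack(C, B)): towers=[D/A/B; E] holding=C

towers=[D/A/B; E] holding=C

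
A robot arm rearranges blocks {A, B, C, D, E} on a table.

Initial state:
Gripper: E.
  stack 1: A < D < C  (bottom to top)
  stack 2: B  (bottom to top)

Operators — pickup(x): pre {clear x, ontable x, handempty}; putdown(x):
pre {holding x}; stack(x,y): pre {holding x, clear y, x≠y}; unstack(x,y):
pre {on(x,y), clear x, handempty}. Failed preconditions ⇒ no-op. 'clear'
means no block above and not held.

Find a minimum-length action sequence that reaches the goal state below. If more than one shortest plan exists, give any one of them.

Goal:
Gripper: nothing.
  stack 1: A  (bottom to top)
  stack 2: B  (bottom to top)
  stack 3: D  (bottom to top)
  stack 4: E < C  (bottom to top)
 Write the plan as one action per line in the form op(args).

putdown(E)
unstack(C, D)
stack(C, E)
unstack(D, A)
putdown(D)

step 1 (putdown(E)): towers=[A/D/C; B; E] holding=-
step 2 (unstack(C, D)): towers=[A/D; B; E] holding=C
step 3 (stack(C, E)): towers=[A/D; B; E/C] holding=-
step 4 (unstack(D, A)): towers=[A; B; E/C] holding=D
step 5 (putdown(D)): towers=[A; B; D; E/C] holding=-
goal check: towers=[A; B; D; E/C] holding=- — reached (length 5, optimal by BFS)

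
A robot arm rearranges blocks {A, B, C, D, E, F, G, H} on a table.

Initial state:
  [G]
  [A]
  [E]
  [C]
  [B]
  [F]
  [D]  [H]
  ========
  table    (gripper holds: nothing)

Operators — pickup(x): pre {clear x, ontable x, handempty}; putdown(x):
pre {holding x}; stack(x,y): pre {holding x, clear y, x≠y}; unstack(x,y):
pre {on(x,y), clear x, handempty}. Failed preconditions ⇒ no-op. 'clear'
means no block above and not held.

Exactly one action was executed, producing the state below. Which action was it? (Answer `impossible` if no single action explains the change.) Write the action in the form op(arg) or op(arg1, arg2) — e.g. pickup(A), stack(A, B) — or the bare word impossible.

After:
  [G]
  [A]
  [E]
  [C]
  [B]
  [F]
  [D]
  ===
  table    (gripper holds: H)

pickup(H)

target: towers=[D/F/B/C/E/A/G] holding=H
     unstack(G, A) → towers=[D/F/B/C/E/A; H] holding=G
         pickup(H) → towers=[D/F/B/C/E/A/G] holding=H  ← match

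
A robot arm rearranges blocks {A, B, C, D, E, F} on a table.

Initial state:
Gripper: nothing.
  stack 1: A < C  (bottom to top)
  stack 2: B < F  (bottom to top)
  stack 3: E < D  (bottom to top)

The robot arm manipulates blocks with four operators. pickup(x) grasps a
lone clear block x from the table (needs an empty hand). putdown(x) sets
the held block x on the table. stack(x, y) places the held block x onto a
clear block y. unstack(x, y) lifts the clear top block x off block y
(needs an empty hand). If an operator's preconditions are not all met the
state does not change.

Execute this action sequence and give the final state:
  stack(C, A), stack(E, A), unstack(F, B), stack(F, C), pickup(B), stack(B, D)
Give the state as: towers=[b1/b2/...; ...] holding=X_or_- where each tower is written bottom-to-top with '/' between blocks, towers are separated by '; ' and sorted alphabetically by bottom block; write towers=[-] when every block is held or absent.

towers=[A/C/F; E/D/B] holding=-

step 1 (stack(C, A)) [no-op]: towers=[A/C; B/F; E/D] holding=-
step 2 (stack(E, A)) [no-op]: towers=[A/C; B/F; E/D] holding=-
step 3 (unstack(F, B)): towers=[A/C; B; E/D] holding=F
step 4 (stack(F, C)): towers=[A/C/F; B; E/D] holding=-
step 5 (pickup(B)): towers=[A/C/F; E/D] holding=B
step 6 (stack(B, D)): towers=[A/C/F; E/D/B] holding=-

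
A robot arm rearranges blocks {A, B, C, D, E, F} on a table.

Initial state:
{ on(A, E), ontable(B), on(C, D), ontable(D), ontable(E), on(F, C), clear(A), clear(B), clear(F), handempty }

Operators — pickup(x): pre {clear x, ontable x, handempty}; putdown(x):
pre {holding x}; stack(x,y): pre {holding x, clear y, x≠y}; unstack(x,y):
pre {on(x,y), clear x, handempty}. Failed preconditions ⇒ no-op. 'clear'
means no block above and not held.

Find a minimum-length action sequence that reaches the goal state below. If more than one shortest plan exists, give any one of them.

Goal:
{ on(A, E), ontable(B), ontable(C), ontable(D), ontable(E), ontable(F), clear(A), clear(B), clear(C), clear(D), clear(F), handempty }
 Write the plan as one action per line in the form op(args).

unstack(F, C)
putdown(F)
unstack(C, D)
putdown(C)

step 1 (unstack(F, C)): towers=[B; D/C; E/A] holding=F
step 2 (putdown(F)): towers=[B; D/C; E/A; F] holding=-
step 3 (unstack(C, D)): towers=[B; D; E/A; F] holding=C
step 4 (putdown(C)): towers=[B; C; D; E/A; F] holding=-
goal check: towers=[B; C; D; E/A; F] holding=- — reached (length 4, optimal by BFS)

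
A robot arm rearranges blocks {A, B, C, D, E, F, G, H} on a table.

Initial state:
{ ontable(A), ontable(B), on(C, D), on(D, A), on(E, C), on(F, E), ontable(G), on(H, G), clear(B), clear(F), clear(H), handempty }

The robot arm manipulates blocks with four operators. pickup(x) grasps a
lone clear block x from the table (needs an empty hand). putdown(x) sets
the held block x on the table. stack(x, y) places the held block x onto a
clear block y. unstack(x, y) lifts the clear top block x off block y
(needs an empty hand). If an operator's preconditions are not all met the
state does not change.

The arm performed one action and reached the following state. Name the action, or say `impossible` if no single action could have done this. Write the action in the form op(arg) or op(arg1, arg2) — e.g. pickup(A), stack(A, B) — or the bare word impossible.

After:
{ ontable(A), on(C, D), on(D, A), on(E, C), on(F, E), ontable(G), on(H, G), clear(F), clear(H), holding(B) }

pickup(B)

target: towers=[A/D/C/E/F; G/H] holding=B
     unstack(H, G) → towers=[A/D/C/E/F; B; G] holding=H
         pickup(B) → towers=[A/D/C/E/F; G/H] holding=B  ← match
     unstack(F, E) → towers=[A/D/C/E; B; G/H] holding=F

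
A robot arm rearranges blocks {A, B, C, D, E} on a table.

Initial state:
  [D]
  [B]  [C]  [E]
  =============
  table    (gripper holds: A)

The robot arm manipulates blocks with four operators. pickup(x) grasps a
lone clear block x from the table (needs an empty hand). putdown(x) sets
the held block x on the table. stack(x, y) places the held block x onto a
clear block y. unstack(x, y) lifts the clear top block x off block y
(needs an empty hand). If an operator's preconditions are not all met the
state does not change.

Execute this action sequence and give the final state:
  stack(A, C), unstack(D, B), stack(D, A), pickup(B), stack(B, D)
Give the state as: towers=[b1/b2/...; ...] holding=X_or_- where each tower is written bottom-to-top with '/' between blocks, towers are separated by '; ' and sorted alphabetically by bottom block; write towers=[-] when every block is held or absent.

towers=[C/A/D/B; E] holding=-

step 1 (stack(A, C)): towers=[B/D; C/A; E] holding=-
step 2 (unstack(D, B)): towers=[B; C/A; E] holding=D
step 3 (stack(D, A)): towers=[B; C/A/D; E] holding=-
step 4 (pickup(B)): towers=[C/A/D; E] holding=B
step 5 (stack(B, D)): towers=[C/A/D/B; E] holding=-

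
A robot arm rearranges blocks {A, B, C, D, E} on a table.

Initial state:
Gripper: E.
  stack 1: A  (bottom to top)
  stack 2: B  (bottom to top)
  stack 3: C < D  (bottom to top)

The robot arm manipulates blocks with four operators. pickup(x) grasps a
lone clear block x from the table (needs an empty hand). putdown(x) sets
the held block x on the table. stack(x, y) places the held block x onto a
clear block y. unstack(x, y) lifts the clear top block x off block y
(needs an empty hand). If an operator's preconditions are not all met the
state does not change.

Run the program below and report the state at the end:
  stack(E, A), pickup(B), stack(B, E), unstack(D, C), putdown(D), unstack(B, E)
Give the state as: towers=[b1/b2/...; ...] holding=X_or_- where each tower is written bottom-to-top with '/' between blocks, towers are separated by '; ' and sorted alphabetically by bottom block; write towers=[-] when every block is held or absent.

step 1 (stack(E, A)): towers=[A/E; B; C/D] holding=-
step 2 (pickup(B)): towers=[A/E; C/D] holding=B
step 3 (stack(B, E)): towers=[A/E/B; C/D] holding=-
step 4 (unstack(D, C)): towers=[A/E/B; C] holding=D
step 5 (putdown(D)): towers=[A/E/B; C; D] holding=-
step 6 (unstack(B, E)): towers=[A/E; C; D] holding=B

towers=[A/E; C; D] holding=B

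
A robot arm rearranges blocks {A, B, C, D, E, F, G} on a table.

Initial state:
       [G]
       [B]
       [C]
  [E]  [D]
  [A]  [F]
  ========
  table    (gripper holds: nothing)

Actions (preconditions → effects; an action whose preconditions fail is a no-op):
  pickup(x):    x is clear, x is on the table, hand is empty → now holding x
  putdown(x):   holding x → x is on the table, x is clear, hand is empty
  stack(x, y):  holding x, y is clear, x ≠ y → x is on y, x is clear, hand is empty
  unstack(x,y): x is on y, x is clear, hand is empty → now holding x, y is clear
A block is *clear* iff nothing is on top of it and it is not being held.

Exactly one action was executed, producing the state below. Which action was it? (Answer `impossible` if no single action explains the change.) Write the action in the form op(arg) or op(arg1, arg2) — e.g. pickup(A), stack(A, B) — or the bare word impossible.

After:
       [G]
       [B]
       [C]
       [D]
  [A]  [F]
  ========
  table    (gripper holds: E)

unstack(E, A)

target: towers=[A; F/D/C/B/G] holding=E
     unstack(G, B) → towers=[A/E; F/D/C/B] holding=G
     unstack(E, A) → towers=[A; F/D/C/B/G] holding=E  ← match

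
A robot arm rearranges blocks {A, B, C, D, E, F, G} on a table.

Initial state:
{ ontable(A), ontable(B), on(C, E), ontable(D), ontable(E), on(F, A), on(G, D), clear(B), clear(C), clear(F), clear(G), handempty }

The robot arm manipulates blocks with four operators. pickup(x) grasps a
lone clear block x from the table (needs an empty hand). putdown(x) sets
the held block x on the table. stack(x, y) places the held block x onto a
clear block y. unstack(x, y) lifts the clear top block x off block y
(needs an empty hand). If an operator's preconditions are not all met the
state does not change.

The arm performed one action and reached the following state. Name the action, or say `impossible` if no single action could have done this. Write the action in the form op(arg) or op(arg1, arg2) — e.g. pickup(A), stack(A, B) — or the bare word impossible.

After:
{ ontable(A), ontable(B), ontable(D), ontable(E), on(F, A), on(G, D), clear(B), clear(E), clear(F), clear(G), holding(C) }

unstack(C, E)

target: towers=[A/F; B; D/G; E] holding=C
         pickup(B) → towers=[A/F; D/G; E/C] holding=B
     unstack(F, A) → towers=[A; B; D/G; E/C] holding=F
     unstack(G, D) → towers=[A/F; B; D; E/C] holding=G
     unstack(C, E) → towers=[A/F; B; D/G; E] holding=C  ← match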